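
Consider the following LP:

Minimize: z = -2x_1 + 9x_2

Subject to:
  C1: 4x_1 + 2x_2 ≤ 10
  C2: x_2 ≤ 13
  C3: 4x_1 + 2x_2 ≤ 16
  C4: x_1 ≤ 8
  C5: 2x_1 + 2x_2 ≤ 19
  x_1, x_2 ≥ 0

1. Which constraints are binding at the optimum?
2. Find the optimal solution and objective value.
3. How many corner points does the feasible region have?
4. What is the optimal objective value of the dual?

1. C1, x_2 ≥ 0
2. x_1 = 2.5, x_2 = 0, z = -5
3. 3
4. -5 (by strong duality, equal to the primal optimum)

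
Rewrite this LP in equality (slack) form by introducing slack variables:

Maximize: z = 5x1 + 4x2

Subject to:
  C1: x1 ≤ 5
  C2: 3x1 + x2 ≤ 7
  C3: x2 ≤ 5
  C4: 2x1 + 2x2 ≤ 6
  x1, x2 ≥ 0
max z = 5x1 + 4x2

s.t.
  x1 + s1 = 5
  3x1 + x2 + s2 = 7
  x2 + s3 = 5
  2x1 + 2x2 + s4 = 6
  x1, x2, s1, s2, s3, s4 ≥ 0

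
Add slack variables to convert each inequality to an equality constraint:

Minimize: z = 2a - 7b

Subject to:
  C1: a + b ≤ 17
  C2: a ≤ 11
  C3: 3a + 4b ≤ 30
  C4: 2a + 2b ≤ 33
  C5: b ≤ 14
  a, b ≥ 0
min z = 2a - 7b

s.t.
  a + b + s1 = 17
  a + s2 = 11
  3a + 4b + s3 = 30
  2a + 2b + s4 = 33
  b + s5 = 14
  a, b, s1, s2, s3, s4, s5 ≥ 0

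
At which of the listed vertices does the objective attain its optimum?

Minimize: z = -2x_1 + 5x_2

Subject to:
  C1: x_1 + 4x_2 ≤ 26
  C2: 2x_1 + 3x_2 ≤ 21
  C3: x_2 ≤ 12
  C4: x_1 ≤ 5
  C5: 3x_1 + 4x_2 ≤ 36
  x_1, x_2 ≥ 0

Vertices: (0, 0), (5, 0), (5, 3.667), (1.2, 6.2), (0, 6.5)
(5, 0) with z = -10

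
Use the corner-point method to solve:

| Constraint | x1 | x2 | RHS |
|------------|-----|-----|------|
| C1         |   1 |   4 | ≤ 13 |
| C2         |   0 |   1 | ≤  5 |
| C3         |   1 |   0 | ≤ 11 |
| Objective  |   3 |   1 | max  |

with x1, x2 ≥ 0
Each vertex is the intersection of two constraint boundaries that also satisfies all remaining constraints:
  x1 = 0 and x2 = 0 → (0, 0)
  x1 = 11 and x2 = 0 → (11, 0)
  x1 + 4x2 = 13 and x1 = 11 → (11, 0.5)
  x1 + 4x2 = 13 and x1 = 0 → (0, 3.25)

Evaluating z = 3x1 + x2 at each vertex:
  (0, 0): z = 0
  (11, 0): z = 33
  (11, 0.5): z = 33.5
  (0, 3.25): z = 3.25

The maximum is at (11, 0.5) with z = 33.5.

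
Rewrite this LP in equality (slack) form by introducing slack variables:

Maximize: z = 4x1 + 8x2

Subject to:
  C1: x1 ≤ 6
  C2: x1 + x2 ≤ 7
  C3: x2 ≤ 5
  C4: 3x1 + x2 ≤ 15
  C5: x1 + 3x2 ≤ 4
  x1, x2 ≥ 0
max z = 4x1 + 8x2

s.t.
  x1 + s1 = 6
  x1 + x2 + s2 = 7
  x2 + s3 = 5
  3x1 + x2 + s4 = 15
  x1 + 3x2 + s5 = 4
  x1, x2, s1, s2, s3, s4, s5 ≥ 0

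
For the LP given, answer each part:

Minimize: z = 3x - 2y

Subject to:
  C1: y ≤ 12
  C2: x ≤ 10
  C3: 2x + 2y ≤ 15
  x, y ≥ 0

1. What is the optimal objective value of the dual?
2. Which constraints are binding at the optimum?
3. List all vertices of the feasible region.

1. -15 (by strong duality, equal to the primal optimum)
2. C3, x ≥ 0
3. (0, 0), (7.5, 0), (0, 7.5)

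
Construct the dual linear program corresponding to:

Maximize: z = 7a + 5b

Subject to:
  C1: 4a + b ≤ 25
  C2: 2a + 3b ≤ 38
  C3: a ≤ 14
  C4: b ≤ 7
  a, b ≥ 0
Minimize: z = 25y1 + 38y2 + 14y3 + 7y4

Subject to:
  C1: -4y1 - 2y2 - y3 ≤ -7
  C2: -y1 - 3y2 - y4 ≤ -5
  y1, y2, y3, y4 ≥ 0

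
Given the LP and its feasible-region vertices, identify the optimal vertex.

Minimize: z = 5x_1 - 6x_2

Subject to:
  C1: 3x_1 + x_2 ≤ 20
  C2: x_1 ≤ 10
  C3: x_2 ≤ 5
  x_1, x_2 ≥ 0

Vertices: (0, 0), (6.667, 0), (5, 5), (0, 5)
Evaluating z = 5x_1 - 6x_2 at each vertex:
  (0, 0): z = 0
  (6.667, 0): z = 33.33
  (5, 5): z = -5
  (0, 5): z = -30

The smallest value is z = -30, attained at (0, 5).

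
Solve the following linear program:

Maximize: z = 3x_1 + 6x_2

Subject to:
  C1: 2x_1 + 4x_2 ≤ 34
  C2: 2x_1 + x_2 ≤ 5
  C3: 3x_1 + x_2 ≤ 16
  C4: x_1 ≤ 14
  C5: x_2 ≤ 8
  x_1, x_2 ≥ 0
Each vertex is the intersection of two constraint boundaries that also satisfies all remaining constraints:
  x_1 = 0 and x_2 = 0 → (0, 0)
  2x_1 + x_2 = 5 and x_2 = 0 → (2.5, 0)
  2x_1 + x_2 = 5 and x_1 = 0 → (0, 5)

Evaluating z = 3x_1 + 6x_2 at each vertex:
  (0, 0): z = 0
  (2.5, 0): z = 7.5
  (0, 5): z = 30

The maximum is at (0, 5) with z = 30.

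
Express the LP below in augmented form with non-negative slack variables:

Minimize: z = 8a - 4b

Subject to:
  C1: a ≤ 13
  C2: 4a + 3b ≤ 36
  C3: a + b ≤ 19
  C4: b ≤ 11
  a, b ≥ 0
min z = 8a - 4b

s.t.
  a + s1 = 13
  4a + 3b + s2 = 36
  a + b + s3 = 19
  b + s4 = 11
  a, b, s1, s2, s3, s4 ≥ 0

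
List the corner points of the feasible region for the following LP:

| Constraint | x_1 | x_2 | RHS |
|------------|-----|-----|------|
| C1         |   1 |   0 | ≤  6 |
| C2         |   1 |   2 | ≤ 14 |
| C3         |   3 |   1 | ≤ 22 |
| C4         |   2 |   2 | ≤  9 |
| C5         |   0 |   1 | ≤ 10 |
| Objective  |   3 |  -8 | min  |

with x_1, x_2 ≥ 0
Each vertex is the intersection of two constraint boundaries that also satisfies all remaining constraints:
  x_1 = 0 and x_2 = 0 → (0, 0)
  2x_1 + 2x_2 = 9 and x_2 = 0 → (4.5, 0)
  2x_1 + 2x_2 = 9 and x_1 = 0 → (0, 4.5)

Vertices: (0, 0), (4.5, 0), (0, 4.5)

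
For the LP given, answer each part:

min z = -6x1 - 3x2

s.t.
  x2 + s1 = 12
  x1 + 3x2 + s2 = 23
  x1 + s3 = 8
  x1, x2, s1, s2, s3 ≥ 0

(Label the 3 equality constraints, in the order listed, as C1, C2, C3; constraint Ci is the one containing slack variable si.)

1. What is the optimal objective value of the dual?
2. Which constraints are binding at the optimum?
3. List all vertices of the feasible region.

1. -63 (by strong duality, equal to the primal optimum)
2. C2, C3
3. (0, 0), (8, 0), (8, 5), (0, 7.667)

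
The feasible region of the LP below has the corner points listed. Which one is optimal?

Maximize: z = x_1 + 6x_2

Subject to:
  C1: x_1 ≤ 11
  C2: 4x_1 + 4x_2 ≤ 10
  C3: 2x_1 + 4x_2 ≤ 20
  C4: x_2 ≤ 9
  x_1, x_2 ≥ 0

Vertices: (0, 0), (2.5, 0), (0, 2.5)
Evaluating z = x_1 + 6x_2 at each vertex:
  (0, 0): z = 0
  (2.5, 0): z = 2.5
  (0, 2.5): z = 15

The largest value is z = 15, attained at (0, 2.5).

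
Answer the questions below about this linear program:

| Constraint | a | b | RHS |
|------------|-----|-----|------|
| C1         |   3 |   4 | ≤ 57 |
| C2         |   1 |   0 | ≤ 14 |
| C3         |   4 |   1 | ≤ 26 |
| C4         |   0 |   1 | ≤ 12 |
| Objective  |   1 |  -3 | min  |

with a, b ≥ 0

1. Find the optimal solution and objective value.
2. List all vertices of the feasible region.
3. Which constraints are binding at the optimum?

1. a = 0, b = 12, z = -36
2. (0, 0), (6.5, 0), (3.615, 11.54), (3, 12), (0, 12)
3. C4, a ≥ 0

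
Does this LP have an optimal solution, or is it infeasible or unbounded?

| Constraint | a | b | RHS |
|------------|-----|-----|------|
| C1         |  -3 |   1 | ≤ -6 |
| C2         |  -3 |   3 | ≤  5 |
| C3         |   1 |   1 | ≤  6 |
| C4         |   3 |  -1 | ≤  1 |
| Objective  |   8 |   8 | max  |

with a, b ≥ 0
C4 requires 3a - b ≤ 1, while C1 (-3a + b ≤ -6) is equivalent to 3a - b ≥ 6. Together they would need 6 ≤ 3a - b ≤ 1, which is impossible since 6 > 1. No point satisfies all constraints.

Infeasible: no point satisfies all constraints simultaneously.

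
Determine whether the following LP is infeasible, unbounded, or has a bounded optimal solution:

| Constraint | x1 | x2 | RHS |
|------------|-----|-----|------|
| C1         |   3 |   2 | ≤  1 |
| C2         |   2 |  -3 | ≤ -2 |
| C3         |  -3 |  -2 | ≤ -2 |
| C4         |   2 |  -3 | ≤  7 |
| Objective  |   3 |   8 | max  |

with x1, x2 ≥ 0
C1 requires 3x1 + 2x2 ≤ 1, while C3 (-3x1 - 2x2 ≤ -2) is equivalent to 3x1 + 2x2 ≥ 2. Together they would need 2 ≤ 3x1 + 2x2 ≤ 1, which is impossible since 2 > 1. No point satisfies all constraints.

Infeasible — the constraint set is empty.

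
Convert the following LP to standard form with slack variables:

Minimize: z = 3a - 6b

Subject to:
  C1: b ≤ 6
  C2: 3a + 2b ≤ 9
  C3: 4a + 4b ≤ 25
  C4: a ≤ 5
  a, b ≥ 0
min z = 3a - 6b

s.t.
  b + s1 = 6
  3a + 2b + s2 = 9
  4a + 4b + s3 = 25
  a + s4 = 5
  a, b, s1, s2, s3, s4 ≥ 0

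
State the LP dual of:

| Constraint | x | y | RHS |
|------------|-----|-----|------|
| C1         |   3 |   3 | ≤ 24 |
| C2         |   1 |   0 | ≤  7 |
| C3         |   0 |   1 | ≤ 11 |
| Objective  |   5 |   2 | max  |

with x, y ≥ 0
Minimize: z = 24y1 + 7y2 + 11y3

Subject to:
  C1: -3y1 - y2 ≤ -5
  C2: -3y1 - y3 ≤ -2
  y1, y2, y3 ≥ 0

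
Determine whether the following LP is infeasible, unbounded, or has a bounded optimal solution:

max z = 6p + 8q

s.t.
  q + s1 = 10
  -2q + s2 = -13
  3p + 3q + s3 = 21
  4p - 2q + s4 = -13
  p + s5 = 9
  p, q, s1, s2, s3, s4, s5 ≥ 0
The point (0, 7) satisfies every constraint, so the LP is feasible; the constraints give p ≤ 9 and q ≤ 10, which with p, q ≥ 0 keep the feasible region inside a bounded box. A feasible, bounded LP attains a finite optimum at a vertex.

Evaluating z = 6p + 8q at each vertex:
  (0, 6.5): z = 52
  (0.1667, 6.833): z = 55.67
  (0, 7): z = 56

Bounded optimum: z* = 56 at (0, 7).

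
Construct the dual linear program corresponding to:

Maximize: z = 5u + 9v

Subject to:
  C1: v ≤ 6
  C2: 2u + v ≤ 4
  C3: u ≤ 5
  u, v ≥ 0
Minimize: z = 6y1 + 4y2 + 5y3

Subject to:
  C1: -2y2 - y3 ≤ -5
  C2: -y1 - y2 ≤ -9
  y1, y2, y3 ≥ 0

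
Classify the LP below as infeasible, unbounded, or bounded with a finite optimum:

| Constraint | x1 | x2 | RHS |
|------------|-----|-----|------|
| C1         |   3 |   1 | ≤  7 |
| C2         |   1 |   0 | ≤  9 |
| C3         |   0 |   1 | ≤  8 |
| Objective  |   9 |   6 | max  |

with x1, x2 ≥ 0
The point (0, 7) satisfies every constraint, so the LP is feasible; the constraints give x1 ≤ 9 and x2 ≤ 8, which with x1, x2 ≥ 0 keep the feasible region inside a bounded box. A feasible, bounded LP attains a finite optimum at a vertex.

Evaluating z = 9x1 + 6x2 at each vertex:
  (0, 0): z = 0
  (2.333, 0): z = 21
  (0, 7): z = 42

Feasible with finite optimum z* = 42 at (0, 7).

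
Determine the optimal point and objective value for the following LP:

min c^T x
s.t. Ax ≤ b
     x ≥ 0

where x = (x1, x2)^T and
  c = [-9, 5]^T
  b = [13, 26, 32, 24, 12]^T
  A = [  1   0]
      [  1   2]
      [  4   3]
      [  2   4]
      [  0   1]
Each vertex is the intersection of two constraint boundaries that also satisfies all remaining constraints:
  x1 = 0 and x2 = 0 → (0, 0)
  4x1 + 3x2 = 32 and x2 = 0 → (8, 0)
  4x1 + 3x2 = 32 and 2x1 + 4x2 = 24 → (5.6, 3.2)
  2x1 + 4x2 = 24 and x1 = 0 → (0, 6)

Evaluating z = -9x1 + 5x2 at each vertex:
  (0, 0): z = 0
  (8, 0): z = -72
  (5.6, 3.2): z = -34.4
  (0, 6): z = 30

The minimum is at (8, 0) with z = -72.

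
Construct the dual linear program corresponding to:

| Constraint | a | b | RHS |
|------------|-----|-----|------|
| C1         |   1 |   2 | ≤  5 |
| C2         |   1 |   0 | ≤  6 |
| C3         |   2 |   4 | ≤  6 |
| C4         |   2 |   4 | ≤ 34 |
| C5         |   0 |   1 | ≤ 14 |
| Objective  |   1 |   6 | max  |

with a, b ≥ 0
Minimize: z = 5y1 + 6y2 + 6y3 + 34y4 + 14y5

Subject to:
  C1: -y1 - y2 - 2y3 - 2y4 ≤ -1
  C2: -2y1 - 4y3 - 4y4 - y5 ≤ -6
  y1, y2, y3, y4, y5 ≥ 0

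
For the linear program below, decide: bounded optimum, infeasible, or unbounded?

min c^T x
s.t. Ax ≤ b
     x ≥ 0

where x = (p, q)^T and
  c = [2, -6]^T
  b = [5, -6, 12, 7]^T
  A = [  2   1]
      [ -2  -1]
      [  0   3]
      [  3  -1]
One constraint requires 2p + q ≤ 5, while the constraint -2p - q ≤ -6 is equivalent to 2p + q ≥ 6. Together they would need 6 ≤ 2p + q ≤ 5, which is impossible since 6 > 5. No point satisfies all constraints.

The feasible region is empty; the LP is infeasible.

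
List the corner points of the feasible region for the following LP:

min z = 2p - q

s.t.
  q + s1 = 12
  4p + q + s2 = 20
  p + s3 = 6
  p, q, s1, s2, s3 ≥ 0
Each vertex is the intersection of two constraint boundaries that also satisfies all remaining constraints:
  p = 0 and q = 0 → (0, 0)
  4p + q = 20 and q = 0 → (5, 0)
  q = 12 and 4p + q = 20 → (2, 12)
  q = 12 and p = 0 → (0, 12)

Vertices: (0, 0), (5, 0), (2, 12), (0, 12)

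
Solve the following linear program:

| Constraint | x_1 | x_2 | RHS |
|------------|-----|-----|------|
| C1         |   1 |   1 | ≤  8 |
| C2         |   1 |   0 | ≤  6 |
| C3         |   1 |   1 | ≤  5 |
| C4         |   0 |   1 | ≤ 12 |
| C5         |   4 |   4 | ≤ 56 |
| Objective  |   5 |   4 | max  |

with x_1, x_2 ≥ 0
Each vertex is the intersection of two constraint boundaries that also satisfies all remaining constraints:
  x_1 = 0 and x_2 = 0 → (0, 0)
  x_1 + x_2 = 5 and x_2 = 0 → (5, 0)
  x_1 + x_2 = 5 and x_1 = 0 → (0, 5)

Evaluating z = 5x_1 + 4x_2 at each vertex:
  (0, 0): z = 0
  (5, 0): z = 25
  (0, 5): z = 20

The maximum is at (5, 0) with z = 25.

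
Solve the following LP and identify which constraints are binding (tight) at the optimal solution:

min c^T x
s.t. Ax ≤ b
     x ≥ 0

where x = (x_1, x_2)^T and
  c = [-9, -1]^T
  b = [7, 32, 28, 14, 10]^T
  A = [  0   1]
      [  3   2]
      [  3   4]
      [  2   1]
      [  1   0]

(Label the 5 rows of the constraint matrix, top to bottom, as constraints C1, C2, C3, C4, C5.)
Optimal: x_1 = 7, x_2 = 0
Slack at optimum:
  C1: slack = 7
  C2: slack = 11
  C3: slack = 7
  C4: slack = 0 (binding)
  C5: slack = 3
  x_1 ≥ 0: x_1 = 7
  x_2 ≥ 0: x_2 = 0 (binding)
Binding constraints: C4, x_2 ≥ 0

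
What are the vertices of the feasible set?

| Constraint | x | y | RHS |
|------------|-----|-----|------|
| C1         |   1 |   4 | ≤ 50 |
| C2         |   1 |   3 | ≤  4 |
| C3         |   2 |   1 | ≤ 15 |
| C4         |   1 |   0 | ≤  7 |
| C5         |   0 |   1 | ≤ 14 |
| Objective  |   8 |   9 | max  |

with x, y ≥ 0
Each vertex is the intersection of two constraint boundaries that also satisfies all remaining constraints:
  x = 0 and y = 0 → (0, 0)
  x + 3y = 4 and y = 0 → (4, 0)
  x + 3y = 4 and x = 0 → (0, 1.333)

Vertices: (0, 0), (4, 0), (0, 1.333)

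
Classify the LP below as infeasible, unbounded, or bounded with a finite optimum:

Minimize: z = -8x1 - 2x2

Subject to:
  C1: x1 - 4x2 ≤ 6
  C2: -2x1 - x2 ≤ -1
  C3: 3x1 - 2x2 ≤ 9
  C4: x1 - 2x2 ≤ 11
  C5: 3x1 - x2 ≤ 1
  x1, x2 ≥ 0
Feasible point: (0, 1) satisfies every constraint, so the LP is feasible.
Direction d = (0, 1): for each constraint row a, a·d ≤ 0 —
  (1)(0) + (-4)(1) = -4 ≤ 0
  (-2)(0) + (-1)(1) = -1 ≤ 0
  (3)(0) + (-2)(1) = -2 ≤ 0
  (1)(0) + (-2)(1) = -2 ≤ 0
  (3)(0) + (-1)(1) = -1 ≤ 0
and d ≥ 0, so (0, 1) + t·d stays feasible for every t ≥ 0. Along this ray z = -8x1 - 2x2 changes by -2 per unit t, so z → −∞.

The LP is unbounded; z can be made arbitrarily small.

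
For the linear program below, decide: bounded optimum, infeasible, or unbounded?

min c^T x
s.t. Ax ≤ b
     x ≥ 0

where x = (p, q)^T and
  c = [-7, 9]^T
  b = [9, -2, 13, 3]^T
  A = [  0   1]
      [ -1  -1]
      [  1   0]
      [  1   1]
The point (3, 0) satisfies every constraint, so the LP is feasible; the constraints give p ≤ 13 and q ≤ 9, which with p, q ≥ 0 keep the feasible region inside a bounded box. A feasible, bounded LP attains a finite optimum at a vertex.

Evaluating z = -7p + 9q at each vertex:
  (2, 0): z = -14
  (3, 0): z = -21
  (0, 3): z = 27
  (0, 2): z = 18

Bounded optimum: z* = -21 at (3, 0).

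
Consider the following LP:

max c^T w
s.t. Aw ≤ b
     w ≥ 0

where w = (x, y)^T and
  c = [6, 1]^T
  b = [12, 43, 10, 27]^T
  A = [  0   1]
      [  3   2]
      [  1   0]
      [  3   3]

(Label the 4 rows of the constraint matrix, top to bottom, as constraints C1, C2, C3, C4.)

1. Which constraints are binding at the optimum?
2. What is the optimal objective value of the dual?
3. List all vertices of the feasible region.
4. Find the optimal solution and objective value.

1. C4, y ≥ 0
2. 54 (by strong duality, equal to the primal optimum)
3. (0, 0), (9, 0), (0, 9)
4. x = 9, y = 0, z = 54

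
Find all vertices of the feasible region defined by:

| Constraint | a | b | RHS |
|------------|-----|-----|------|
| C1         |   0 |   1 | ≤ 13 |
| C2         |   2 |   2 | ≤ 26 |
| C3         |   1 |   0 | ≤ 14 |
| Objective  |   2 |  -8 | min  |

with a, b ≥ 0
Each vertex is the intersection of two constraint boundaries that also satisfies all remaining constraints:
  a = 0 and b = 0 → (0, 0)
  2a + 2b = 26 and b = 0 → (13, 0)
  b = 13 and 2a + 2b = 26 → (0, 13)

Vertices: (0, 0), (13, 0), (0, 13)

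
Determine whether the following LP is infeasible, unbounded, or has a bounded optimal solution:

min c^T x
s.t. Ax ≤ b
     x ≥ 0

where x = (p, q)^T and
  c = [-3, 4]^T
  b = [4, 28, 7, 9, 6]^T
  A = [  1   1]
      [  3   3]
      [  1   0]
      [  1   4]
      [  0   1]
The point (4, 0) satisfies every constraint, so the LP is feasible; the constraints give p ≤ 7 and q ≤ 6, which with p, q ≥ 0 keep the feasible region inside a bounded box. A feasible, bounded LP attains a finite optimum at a vertex.

Bounded optimum: z* = -12 at (4, 0).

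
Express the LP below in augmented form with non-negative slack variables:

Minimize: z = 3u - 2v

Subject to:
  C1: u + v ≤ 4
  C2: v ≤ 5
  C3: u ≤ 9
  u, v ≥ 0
min z = 3u - 2v

s.t.
  u + v + s1 = 4
  v + s2 = 5
  u + s3 = 9
  u, v, s1, s2, s3 ≥ 0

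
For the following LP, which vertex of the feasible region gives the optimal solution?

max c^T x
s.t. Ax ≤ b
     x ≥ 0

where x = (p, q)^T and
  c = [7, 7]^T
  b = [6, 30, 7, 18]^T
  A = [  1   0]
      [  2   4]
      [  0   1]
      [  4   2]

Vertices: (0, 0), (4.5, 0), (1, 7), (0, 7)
(1, 7) with z = 56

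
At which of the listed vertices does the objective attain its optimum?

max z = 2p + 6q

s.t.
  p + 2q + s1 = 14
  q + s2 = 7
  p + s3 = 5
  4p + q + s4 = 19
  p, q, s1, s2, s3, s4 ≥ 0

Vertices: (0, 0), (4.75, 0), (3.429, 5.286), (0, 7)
Evaluating z = 2p + 6q at each vertex:
  (0, 0): z = 0
  (4.75, 0): z = 9.5
  (3.429, 5.286): z = 38.57
  (0, 7): z = 42

The largest value is z = 42, attained at (0, 7).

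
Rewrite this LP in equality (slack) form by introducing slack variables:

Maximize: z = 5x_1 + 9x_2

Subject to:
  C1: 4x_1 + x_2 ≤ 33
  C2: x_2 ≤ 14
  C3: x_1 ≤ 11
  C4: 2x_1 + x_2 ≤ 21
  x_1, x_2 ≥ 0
max z = 5x_1 + 9x_2

s.t.
  4x_1 + x_2 + s1 = 33
  x_2 + s2 = 14
  x_1 + s3 = 11
  2x_1 + x_2 + s4 = 21
  x_1, x_2, s1, s2, s3, s4 ≥ 0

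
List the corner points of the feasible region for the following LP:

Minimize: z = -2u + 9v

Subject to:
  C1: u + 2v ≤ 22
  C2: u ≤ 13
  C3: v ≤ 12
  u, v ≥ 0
Each vertex is the intersection of two constraint boundaries that also satisfies all remaining constraints:
  u = 0 and v = 0 → (0, 0)
  u = 13 and v = 0 → (13, 0)
  u + 2v = 22 and u = 13 → (13, 4.5)
  u + 2v = 22 and u = 0 → (0, 11)

Vertices: (0, 0), (13, 0), (13, 4.5), (0, 11)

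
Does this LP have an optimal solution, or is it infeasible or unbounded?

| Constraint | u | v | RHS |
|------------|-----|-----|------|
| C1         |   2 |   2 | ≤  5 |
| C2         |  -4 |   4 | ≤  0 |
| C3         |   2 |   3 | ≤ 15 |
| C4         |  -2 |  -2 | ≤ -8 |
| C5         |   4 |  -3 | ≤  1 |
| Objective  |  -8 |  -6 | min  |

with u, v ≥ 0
C1 requires 2u + 2v ≤ 5, while C4 (-2u - 2v ≤ -8) is equivalent to 2u + 2v ≥ 8. Together they would need 8 ≤ 2u + 2v ≤ 5, which is impossible since 8 > 5. No point satisfies all constraints.

The feasible region is empty; the LP is infeasible.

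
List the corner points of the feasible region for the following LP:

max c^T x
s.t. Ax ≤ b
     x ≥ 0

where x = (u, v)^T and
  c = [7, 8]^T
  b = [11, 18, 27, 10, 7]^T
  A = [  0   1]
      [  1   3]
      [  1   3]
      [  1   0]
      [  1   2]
Each vertex is the intersection of two constraint boundaries that also satisfies all remaining constraints:
  u = 0 and v = 0 → (0, 0)
  u + 2v = 7 and v = 0 → (7, 0)
  u + 2v = 7 and u = 0 → (0, 3.5)

Vertices: (0, 0), (7, 0), (0, 3.5)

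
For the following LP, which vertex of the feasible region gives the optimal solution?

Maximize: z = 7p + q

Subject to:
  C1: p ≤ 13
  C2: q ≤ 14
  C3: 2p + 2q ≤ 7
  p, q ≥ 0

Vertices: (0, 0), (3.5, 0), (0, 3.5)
Evaluating z = 7p + q at each vertex:
  (0, 0): z = 0
  (3.5, 0): z = 24.5
  (0, 3.5): z = 3.5

The largest value is z = 24.5, attained at (3.5, 0).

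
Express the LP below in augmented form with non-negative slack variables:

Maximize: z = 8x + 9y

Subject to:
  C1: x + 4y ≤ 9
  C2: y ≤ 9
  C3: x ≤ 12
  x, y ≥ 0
max z = 8x + 9y

s.t.
  x + 4y + s1 = 9
  y + s2 = 9
  x + s3 = 12
  x, y, s1, s2, s3 ≥ 0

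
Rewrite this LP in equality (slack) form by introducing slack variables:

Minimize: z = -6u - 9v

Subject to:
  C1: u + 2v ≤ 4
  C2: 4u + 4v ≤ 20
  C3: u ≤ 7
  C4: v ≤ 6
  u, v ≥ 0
min z = -6u - 9v

s.t.
  u + 2v + s1 = 4
  4u + 4v + s2 = 20
  u + s3 = 7
  v + s4 = 6
  u, v, s1, s2, s3, s4 ≥ 0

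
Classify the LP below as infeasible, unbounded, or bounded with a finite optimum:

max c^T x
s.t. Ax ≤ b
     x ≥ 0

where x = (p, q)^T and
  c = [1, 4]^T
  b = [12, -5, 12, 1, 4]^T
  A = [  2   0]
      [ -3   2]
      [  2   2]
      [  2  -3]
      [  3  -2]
One constraint requires 3p - 2q ≤ 4, while the constraint -3p + 2q ≤ -5 is equivalent to 3p - 2q ≥ 5. Together they would need 5 ≤ 3p - 2q ≤ 4, which is impossible since 5 > 4. No point satisfies all constraints.

Infeasible: no point satisfies all constraints simultaneously.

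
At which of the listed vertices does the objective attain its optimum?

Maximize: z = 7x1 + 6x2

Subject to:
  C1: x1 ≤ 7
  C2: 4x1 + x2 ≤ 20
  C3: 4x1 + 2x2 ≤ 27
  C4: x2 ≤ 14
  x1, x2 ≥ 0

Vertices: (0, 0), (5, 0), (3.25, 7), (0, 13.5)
Evaluating z = 7x1 + 6x2 at each vertex:
  (0, 0): z = 0
  (5, 0): z = 35
  (3.25, 7): z = 64.75
  (0, 13.5): z = 81

The largest value is z = 81, attained at (0, 13.5).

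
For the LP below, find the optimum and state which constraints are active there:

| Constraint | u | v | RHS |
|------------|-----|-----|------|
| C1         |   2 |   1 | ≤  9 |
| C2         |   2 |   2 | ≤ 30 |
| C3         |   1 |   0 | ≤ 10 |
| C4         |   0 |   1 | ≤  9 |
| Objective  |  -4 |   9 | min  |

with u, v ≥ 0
Optimal: u = 4.5, v = 0
Slack at optimum:
  C1: slack = 0 (binding)
  C2: slack = 21
  C3: slack = 5.5
  C4: slack = 9
  u ≥ 0: u = 4.5
  v ≥ 0: v = 0 (binding)
Binding constraints: C1, v ≥ 0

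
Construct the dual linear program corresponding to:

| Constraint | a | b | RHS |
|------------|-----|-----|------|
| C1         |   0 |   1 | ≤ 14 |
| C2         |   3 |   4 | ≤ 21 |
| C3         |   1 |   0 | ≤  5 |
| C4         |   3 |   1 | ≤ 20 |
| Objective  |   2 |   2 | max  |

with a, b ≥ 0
Minimize: z = 14y1 + 21y2 + 5y3 + 20y4

Subject to:
  C1: -3y2 - y3 - 3y4 ≤ -2
  C2: -y1 - 4y2 - y4 ≤ -2
  y1, y2, y3, y4 ≥ 0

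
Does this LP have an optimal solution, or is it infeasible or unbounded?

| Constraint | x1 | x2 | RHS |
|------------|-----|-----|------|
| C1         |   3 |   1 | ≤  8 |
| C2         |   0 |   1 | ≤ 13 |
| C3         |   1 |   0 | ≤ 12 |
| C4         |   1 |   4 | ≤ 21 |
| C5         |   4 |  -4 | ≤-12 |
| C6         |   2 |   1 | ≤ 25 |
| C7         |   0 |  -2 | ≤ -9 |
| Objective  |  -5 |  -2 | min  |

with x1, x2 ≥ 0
The point (1, 5) satisfies every constraint, so the LP is feasible; the constraints give x1 ≤ 12 and x2 ≤ 13, which with x1, x2 ≥ 0 keep the feasible region inside a bounded box. A feasible, bounded LP attains a finite optimum at a vertex.

Feasible with finite optimum z* = -15 at (1, 5).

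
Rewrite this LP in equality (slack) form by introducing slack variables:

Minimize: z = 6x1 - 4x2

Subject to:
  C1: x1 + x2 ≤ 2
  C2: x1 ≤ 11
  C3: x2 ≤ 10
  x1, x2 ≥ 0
min z = 6x1 - 4x2

s.t.
  x1 + x2 + s1 = 2
  x1 + s2 = 11
  x2 + s3 = 10
  x1, x2, s1, s2, s3 ≥ 0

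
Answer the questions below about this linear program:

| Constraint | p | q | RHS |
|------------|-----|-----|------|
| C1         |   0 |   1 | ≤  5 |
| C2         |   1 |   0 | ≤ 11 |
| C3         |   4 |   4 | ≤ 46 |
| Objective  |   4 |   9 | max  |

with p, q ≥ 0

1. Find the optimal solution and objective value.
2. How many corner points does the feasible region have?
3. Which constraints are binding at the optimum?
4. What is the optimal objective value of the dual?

1. p = 6.5, q = 5, z = 71
2. 5
3. C1, C3
4. 71 (by strong duality, equal to the primal optimum)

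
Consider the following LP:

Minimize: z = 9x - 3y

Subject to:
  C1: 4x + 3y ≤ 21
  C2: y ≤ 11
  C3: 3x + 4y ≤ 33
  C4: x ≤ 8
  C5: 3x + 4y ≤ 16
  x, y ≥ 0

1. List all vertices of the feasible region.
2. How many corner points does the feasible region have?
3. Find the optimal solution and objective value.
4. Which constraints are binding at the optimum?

1. (0, 0), (5.25, 0), (5.143, 0.1429), (0, 4)
2. 4
3. x = 0, y = 4, z = -12
4. C5, x ≥ 0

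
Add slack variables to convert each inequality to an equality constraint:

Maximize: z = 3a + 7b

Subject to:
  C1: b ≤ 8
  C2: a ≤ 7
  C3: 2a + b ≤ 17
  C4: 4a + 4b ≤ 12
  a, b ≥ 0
max z = 3a + 7b

s.t.
  b + s1 = 8
  a + s2 = 7
  2a + b + s3 = 17
  4a + 4b + s4 = 12
  a, b, s1, s2, s3, s4 ≥ 0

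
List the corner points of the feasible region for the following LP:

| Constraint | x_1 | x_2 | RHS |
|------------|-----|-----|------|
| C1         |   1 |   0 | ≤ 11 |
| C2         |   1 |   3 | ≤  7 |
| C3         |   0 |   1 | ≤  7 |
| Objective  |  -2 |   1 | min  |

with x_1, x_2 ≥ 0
Each vertex is the intersection of two constraint boundaries that also satisfies all remaining constraints:
  x_1 = 0 and x_2 = 0 → (0, 0)
  x_1 + 3x_2 = 7 and x_2 = 0 → (7, 0)
  x_1 + 3x_2 = 7 and x_1 = 0 → (0, 2.333)

Vertices: (0, 0), (7, 0), (0, 2.333)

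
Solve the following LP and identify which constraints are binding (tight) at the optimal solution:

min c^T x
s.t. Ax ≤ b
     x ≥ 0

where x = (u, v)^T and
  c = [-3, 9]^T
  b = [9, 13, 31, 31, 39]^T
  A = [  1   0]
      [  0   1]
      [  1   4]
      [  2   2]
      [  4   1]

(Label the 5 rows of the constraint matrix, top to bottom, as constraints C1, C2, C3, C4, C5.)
Optimal: u = 9, v = 0
Slack at optimum:
  C1: slack = 0 (binding)
  C2: slack = 13
  C3: slack = 22
  C4: slack = 13
  C5: slack = 3
  u ≥ 0: u = 9
  v ≥ 0: v = 0 (binding)
Binding constraints: C1, v ≥ 0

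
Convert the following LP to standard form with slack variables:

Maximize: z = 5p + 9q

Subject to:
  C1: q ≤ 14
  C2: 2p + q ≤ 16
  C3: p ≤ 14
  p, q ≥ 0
max z = 5p + 9q

s.t.
  q + s1 = 14
  2p + q + s2 = 16
  p + s3 = 14
  p, q, s1, s2, s3 ≥ 0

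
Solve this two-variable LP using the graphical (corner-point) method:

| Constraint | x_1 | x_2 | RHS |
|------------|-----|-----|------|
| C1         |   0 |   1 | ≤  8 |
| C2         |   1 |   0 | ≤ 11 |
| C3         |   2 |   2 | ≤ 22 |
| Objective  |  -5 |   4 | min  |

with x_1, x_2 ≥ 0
Each vertex is the intersection of two constraint boundaries that also satisfies all remaining constraints:
  x_1 = 0 and x_2 = 0 → (0, 0)
  x_1 = 11 and 2x_1 + 2x_2 = 22 → (11, 0)
  x_2 = 8 and 2x_1 + 2x_2 = 22 → (3, 8)
  x_2 = 8 and x_1 = 0 → (0, 8)

Evaluating z = -5x_1 + 4x_2 at each vertex:
  (0, 0): z = 0
  (11, 0): z = -55
  (3, 8): z = 17
  (0, 8): z = 32

The minimum is at (11, 0) with z = -55.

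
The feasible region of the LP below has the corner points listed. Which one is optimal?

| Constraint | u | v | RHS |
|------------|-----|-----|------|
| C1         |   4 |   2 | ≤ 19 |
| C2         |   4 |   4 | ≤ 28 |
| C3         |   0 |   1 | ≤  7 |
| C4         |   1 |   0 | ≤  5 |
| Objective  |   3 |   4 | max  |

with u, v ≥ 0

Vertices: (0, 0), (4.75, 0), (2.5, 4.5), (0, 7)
Evaluating z = 3u + 4v at each vertex:
  (0, 0): z = 0
  (4.75, 0): z = 14.25
  (2.5, 4.5): z = 25.5
  (0, 7): z = 28

The largest value is z = 28, attained at (0, 7).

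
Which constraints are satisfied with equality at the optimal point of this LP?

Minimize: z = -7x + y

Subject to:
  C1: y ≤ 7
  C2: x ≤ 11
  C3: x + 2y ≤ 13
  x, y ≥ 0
Optimal: x = 11, y = 0
Slack at optimum:
  C1: slack = 7
  C2: slack = 0 (binding)
  C3: slack = 2
  x ≥ 0: x = 11
  y ≥ 0: y = 0 (binding)
Binding constraints: C2, y ≥ 0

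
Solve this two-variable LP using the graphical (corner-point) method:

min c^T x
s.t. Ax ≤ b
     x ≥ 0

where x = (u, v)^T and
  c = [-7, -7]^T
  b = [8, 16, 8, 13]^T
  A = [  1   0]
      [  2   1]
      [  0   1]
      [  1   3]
Each vertex is the intersection of two constraint boundaries that also satisfies all remaining constraints:
  u = 0 and v = 0 → (0, 0)
  u = 8 and 2u + v = 16 → (8, 0)
  2u + v = 16 and u + 3v = 13 → (7, 2)
  u + 3v = 13 and u = 0 → (0, 4.333)

Evaluating z = -7u - 7v at each vertex:
  (0, 0): z = 0
  (8, 0): z = -56
  (7, 2): z = -63
  (0, 4.333): z = -30.33

The minimum is at (7, 2) with z = -63.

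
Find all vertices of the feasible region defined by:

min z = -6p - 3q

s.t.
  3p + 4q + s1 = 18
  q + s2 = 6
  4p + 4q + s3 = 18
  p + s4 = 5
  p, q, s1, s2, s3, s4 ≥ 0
Each vertex is the intersection of two constraint boundaries that also satisfies all remaining constraints:
  p = 0 and q = 0 → (0, 0)
  4p + 4q = 18 and q = 0 → (4.5, 0)
  3p + 4q = 18 and 4p + 4q = 18 → (0, 4.5)

Vertices: (0, 0), (4.5, 0), (0, 4.5)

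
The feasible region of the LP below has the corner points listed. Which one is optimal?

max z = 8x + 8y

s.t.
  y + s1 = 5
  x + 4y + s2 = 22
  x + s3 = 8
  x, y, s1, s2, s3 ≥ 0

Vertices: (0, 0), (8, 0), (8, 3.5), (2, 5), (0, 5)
Evaluating z = 8x + 8y at each vertex:
  (0, 0): z = 0
  (8, 0): z = 64
  (8, 3.5): z = 92
  (2, 5): z = 56
  (0, 5): z = 40

The largest value is z = 92, attained at (8, 3.5).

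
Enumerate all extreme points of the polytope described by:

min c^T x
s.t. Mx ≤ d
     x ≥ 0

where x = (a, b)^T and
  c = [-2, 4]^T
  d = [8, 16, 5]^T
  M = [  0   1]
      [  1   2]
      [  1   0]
Each vertex is the intersection of two constraint boundaries that also satisfies all remaining constraints:
  a = 0 and b = 0 → (0, 0)
  a = 5 and b = 0 → (5, 0)
  a + 2b = 16 and a = 5 → (5, 5.5)
  b = 8 and a + 2b = 16 → (0, 8)

Vertices: (0, 0), (5, 0), (5, 5.5), (0, 8)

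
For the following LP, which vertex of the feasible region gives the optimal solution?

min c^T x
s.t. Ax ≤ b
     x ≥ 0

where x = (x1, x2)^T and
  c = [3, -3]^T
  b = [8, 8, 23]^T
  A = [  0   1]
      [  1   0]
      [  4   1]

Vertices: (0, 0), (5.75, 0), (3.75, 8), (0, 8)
Evaluating z = 3x1 - 3x2 at each vertex:
  (0, 0): z = 0
  (5.75, 0): z = 17.25
  (3.75, 8): z = -12.75
  (0, 8): z = -24

The smallest value is z = -24, attained at (0, 8).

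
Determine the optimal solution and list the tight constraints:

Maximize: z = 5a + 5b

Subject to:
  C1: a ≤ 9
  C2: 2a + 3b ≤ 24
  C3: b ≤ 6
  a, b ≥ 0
Optimal: a = 9, b = 2
Slack at optimum:
  C1: slack = 0 (binding)
  C2: slack = 0 (binding)
  C3: slack = 4
  a ≥ 0: a = 9
  b ≥ 0: b = 2
Binding constraints: C1, C2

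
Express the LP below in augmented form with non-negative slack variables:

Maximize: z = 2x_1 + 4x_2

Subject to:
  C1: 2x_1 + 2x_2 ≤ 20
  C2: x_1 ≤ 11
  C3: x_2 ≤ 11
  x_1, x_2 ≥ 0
max z = 2x_1 + 4x_2

s.t.
  2x_1 + 2x_2 + s1 = 20
  x_1 + s2 = 11
  x_2 + s3 = 11
  x_1, x_2, s1, s2, s3 ≥ 0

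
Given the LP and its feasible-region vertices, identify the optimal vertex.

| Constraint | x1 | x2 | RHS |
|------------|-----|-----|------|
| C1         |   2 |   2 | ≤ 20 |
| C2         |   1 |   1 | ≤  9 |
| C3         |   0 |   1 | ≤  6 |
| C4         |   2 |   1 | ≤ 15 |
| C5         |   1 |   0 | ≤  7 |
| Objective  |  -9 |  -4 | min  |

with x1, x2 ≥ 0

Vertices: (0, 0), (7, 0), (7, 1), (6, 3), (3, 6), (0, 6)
Evaluating z = -9x1 - 4x2 at each vertex:
  (0, 0): z = 0
  (7, 0): z = -63
  (7, 1): z = -67
  (6, 3): z = -66
  (3, 6): z = -51
  (0, 6): z = -24

The smallest value is z = -67, attained at (7, 1).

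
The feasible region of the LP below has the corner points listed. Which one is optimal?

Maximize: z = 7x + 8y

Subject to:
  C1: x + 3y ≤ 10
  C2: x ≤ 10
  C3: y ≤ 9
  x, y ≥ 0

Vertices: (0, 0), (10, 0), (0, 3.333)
Evaluating z = 7x + 8y at each vertex:
  (0, 0): z = 0
  (10, 0): z = 70
  (0, 3.333): z = 26.67

The largest value is z = 70, attained at (10, 0).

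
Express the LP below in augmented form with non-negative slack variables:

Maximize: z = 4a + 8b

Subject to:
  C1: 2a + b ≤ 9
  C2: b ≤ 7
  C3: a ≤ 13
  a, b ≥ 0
max z = 4a + 8b

s.t.
  2a + b + s1 = 9
  b + s2 = 7
  a + s3 = 13
  a, b, s1, s2, s3 ≥ 0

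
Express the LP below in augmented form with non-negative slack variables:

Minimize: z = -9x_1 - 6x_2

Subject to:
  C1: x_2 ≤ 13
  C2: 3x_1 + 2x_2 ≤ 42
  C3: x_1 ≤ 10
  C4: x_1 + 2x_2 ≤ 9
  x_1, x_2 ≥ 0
min z = -9x_1 - 6x_2

s.t.
  x_2 + s1 = 13
  3x_1 + 2x_2 + s2 = 42
  x_1 + s3 = 10
  x_1 + 2x_2 + s4 = 9
  x_1, x_2, s1, s2, s3, s4 ≥ 0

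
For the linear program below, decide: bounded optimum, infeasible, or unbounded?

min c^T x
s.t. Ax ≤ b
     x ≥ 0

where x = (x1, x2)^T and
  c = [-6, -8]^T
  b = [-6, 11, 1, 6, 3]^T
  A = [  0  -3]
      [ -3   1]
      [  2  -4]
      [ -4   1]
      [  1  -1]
Feasible point: (0, 2) satisfies every constraint, so the LP is feasible.
Direction d = (1, 1): for each constraint row a, a·d ≤ 0 —
  (0)(1) + (-3)(1) = -3 ≤ 0
  (-3)(1) + (1)(1) = -2 ≤ 0
  (2)(1) + (-4)(1) = -2 ≤ 0
  (-4)(1) + (1)(1) = -3 ≤ 0
  (1)(1) + (-1)(1) = 0 ≤ 0
and d ≥ 0, so (0, 2) + t·d stays feasible for every t ≥ 0. Along this ray z = -6x1 - 8x2 changes by -14 per unit t, so z → −∞.

Unbounded: there is a feasible ray along which z → −∞.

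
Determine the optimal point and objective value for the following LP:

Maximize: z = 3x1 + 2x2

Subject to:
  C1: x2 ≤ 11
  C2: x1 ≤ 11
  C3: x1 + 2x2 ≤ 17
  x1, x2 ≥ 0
x1 = 11, x2 = 3, z = 39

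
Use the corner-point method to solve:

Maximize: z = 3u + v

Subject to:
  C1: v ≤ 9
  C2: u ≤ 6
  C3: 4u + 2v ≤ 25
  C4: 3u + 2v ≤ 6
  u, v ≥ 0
u = 2, v = 0, z = 6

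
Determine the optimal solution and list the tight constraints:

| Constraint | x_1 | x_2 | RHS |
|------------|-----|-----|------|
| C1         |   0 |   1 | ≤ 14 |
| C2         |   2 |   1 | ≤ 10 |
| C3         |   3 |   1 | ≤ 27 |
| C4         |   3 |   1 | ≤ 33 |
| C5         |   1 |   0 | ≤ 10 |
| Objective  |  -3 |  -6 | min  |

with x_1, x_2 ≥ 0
Optimal: x_1 = 0, x_2 = 10
Binding: C2, x_1 ≥ 0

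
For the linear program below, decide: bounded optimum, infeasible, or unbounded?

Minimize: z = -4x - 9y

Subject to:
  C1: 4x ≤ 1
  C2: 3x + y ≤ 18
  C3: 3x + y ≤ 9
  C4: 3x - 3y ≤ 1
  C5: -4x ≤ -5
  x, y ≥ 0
C1 requires 4x ≤ 1, while C5 (-4x ≤ -5) is equivalent to 4x ≥ 5. Together they would need 5 ≤ 4x ≤ 1, which is impossible since 5 > 1. No point satisfies all constraints.

Infeasible — the constraint set is empty.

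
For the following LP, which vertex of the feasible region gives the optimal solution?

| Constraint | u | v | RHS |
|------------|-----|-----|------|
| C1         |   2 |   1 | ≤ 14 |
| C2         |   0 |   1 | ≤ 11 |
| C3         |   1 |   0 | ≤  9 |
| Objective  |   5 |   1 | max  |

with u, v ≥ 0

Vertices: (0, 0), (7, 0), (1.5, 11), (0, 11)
Evaluating z = 5u + v at each vertex:
  (0, 0): z = 0
  (7, 0): z = 35
  (1.5, 11): z = 18.5
  (0, 11): z = 11

The largest value is z = 35, attained at (7, 0).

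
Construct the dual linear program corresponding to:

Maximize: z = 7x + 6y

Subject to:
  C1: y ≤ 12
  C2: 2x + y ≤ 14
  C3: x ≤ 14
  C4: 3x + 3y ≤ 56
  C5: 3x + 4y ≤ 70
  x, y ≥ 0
Minimize: z = 12y1 + 14y2 + 14y3 + 56y4 + 70y5

Subject to:
  C1: -2y2 - y3 - 3y4 - 3y5 ≤ -7
  C2: -y1 - y2 - 3y4 - 4y5 ≤ -6
  y1, y2, y3, y4, y5 ≥ 0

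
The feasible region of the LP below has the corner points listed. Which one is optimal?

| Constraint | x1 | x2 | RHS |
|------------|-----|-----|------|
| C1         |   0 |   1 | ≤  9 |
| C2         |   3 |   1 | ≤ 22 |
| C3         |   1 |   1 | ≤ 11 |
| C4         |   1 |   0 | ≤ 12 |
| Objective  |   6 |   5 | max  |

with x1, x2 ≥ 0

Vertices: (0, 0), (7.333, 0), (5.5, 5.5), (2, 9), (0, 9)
Evaluating z = 6x1 + 5x2 at each vertex:
  (0, 0): z = 0
  (7.333, 0): z = 44
  (5.5, 5.5): z = 60.5
  (2, 9): z = 57
  (0, 9): z = 45

The largest value is z = 60.5, attained at (5.5, 5.5).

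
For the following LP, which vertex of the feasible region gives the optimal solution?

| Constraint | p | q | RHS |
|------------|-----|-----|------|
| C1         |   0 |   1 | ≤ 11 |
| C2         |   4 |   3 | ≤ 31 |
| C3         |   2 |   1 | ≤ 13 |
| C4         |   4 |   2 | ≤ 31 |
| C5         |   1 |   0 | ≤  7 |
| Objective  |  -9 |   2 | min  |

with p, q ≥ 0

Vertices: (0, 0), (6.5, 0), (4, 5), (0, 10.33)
Evaluating z = -9p + 2q at each vertex:
  (0, 0): z = 0
  (6.5, 0): z = -58.5
  (4, 5): z = -26
  (0, 10.33): z = 20.67

The smallest value is z = -58.5, attained at (6.5, 0).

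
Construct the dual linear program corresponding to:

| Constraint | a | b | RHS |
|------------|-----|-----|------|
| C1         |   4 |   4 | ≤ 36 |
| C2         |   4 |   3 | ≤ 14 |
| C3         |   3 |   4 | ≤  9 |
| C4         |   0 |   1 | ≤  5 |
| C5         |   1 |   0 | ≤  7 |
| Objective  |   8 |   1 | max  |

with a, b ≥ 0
Minimize: z = 36y1 + 14y2 + 9y3 + 5y4 + 7y5

Subject to:
  C1: -4y1 - 4y2 - 3y3 - y5 ≤ -8
  C2: -4y1 - 3y2 - 4y3 - y4 ≤ -1
  y1, y2, y3, y4, y5 ≥ 0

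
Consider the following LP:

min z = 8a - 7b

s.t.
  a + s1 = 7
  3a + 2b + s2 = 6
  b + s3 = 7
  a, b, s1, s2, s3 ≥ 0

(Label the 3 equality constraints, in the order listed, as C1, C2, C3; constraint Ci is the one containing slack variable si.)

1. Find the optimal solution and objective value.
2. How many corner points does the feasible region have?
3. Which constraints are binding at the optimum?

1. a = 0, b = 3, z = -21
2. 3
3. C2, a ≥ 0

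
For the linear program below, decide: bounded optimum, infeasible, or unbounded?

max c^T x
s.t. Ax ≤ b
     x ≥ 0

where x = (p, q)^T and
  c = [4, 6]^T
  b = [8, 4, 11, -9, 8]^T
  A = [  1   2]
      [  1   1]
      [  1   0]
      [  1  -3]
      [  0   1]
The point (0, 4) satisfies every constraint, so the LP is feasible; the constraints give p ≤ 11 and q ≤ 8, which with p, q ≥ 0 keep the feasible region inside a bounded box. A feasible, bounded LP attains a finite optimum at a vertex.

Evaluating z = 4p + 6q at each vertex:
  (0, 3): z = 18
  (0.75, 3.25): z = 22.5
  (0, 4): z = 24

Bounded optimum: z* = 24 at (0, 4).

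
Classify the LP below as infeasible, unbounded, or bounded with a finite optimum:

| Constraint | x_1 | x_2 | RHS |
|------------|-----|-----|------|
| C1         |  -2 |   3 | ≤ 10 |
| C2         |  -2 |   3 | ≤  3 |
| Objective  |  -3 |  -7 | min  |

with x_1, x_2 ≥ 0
Feasible point: (0, 0) satisfies every constraint, so the LP is feasible.
Direction d = (1, 0): for each constraint row a, a·d ≤ 0 —
  (-2)(1) + (3)(0) = -2 ≤ 0
  (-2)(1) + (3)(0) = -2 ≤ 0
and d ≥ 0, so (0, 0) + t·d stays feasible for every t ≥ 0. Along this ray z = -3x_1 - 7x_2 changes by -3 per unit t, so z → −∞.

Unbounded: there is a feasible ray along which z → −∞.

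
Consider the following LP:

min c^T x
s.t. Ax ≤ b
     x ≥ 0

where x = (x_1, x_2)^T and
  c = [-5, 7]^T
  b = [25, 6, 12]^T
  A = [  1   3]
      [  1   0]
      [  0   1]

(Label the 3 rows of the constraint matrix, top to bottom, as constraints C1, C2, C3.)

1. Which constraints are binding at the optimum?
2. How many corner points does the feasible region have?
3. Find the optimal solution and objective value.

1. C2, x_2 ≥ 0
2. 4
3. x_1 = 6, x_2 = 0, z = -30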